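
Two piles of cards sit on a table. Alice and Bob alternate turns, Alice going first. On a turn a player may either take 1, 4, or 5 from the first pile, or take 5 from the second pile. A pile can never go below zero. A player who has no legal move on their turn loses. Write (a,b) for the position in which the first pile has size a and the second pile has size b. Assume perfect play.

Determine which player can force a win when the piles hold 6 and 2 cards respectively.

Alice wins.

Compute win/loss labels from the base case upward. A position with no move is L. Any other position is W if it can reach an L in one move, else L.
No move ever increases a pile, so every position that can arise here has a ≤ 6 and b ≤ 2; it is enough to label the cells with 0 ≤ a ≤ 6 and 0 ≤ b ≤ 2.
Every move lowers a or b (never raises either), so fill the grid row by row in increasing a, and left to right within a row: each cell's successors are then already labelled.
      b=0  b=1  b=2
a=0:    L    L    L
a=1:    W    W    W
a=2:    L    L    L
a=3:    W    W    W
a=4:    W    W    W
a=5:    W    W    W
a=6:    W    W    W
Cells with no legal move (terminal, hence L): (0,0), (0,1), (0,2).
The remaining L cells, each justified by listing all of its moves:
(2,0): the only move is to (1,0)(W), a W ⇒ L
(2,1): the only move is to (1,1)(W), a W ⇒ L
(2,2): the only move is to (1,2)(W), a W ⇒ L
Every other cell has at least one move into one of the L cells above, so it is W.
The starting position (6,2) is W: Alice should move to (2,2), handing over an L position.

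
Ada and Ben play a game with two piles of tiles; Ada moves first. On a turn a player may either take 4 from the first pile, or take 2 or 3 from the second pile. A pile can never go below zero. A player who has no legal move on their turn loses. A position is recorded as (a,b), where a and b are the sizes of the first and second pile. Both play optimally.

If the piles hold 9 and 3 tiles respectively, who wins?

Positions with no move are L. A position that does have a move is losing for the player to move precisely when every available move leads to a winning position for the opponent. Fill in the labels:
No move ever increases a pile, so every position that can arise here has a ≤ 9 and b ≤ 3; it is enough to label the cells with 0 ≤ a ≤ 9 and 0 ≤ b ≤ 3.
Every move lowers a or b (never raises either), so fill the grid row by row in increasing a, and left to right within a row: each cell's successors are then already labelled.
      b=0  b=1  b=2  b=3
a=0:    L    L    W    W
a=1:    L    L    W    W
a=2:    L    L    W    W
a=3:    L    L    W    W
a=4:    W    W    L    L
a=5:    W    W    L    L
a=6:    W    W    L    L
a=7:    W    W    L    L
a=8:    L    L    W    W
a=9:    L    L    W    W
Cells with no legal move (terminal, hence L): (0,0), (0,1), (1,0), (1,1), (2,0), (2,1), (3,0), (3,1).
The remaining L cells, each justified by listing all of its moves:
(4,2): L (options (0,2)(W), (4,0)(W) are all W)
(4,3): L (options (0,3)(W), (4,1)(W), (4,0)(W) are all W)
(5,2): L (options (1,2)(W), (5,0)(W) are all W)
(5,3): L (options (1,3)(W), (5,1)(W), (5,0)(W) are all W)
(6,2): L (options (2,2)(W), (6,0)(W) are all W)
(6,3): L (options (2,3)(W), (6,1)(W), (6,0)(W) are all W)
(7,2): L (options (3,2)(W), (7,0)(W) are all W)
(7,3): L (options (3,3)(W), (7,1)(W), (7,0)(W) are all W)
(8,0): L (sole option (4,0)(W) is W)
(8,1): L (sole option (4,1)(W) is W)
(9,0): L (sole option (5,0)(W) is W)
(9,1): L (sole option (5,1)(W) is W)
Every other cell has at least one move into one of the L cells above, so it is W.
From (9,3) Ada can move to (5,3), reaching an L position.

Ada wins.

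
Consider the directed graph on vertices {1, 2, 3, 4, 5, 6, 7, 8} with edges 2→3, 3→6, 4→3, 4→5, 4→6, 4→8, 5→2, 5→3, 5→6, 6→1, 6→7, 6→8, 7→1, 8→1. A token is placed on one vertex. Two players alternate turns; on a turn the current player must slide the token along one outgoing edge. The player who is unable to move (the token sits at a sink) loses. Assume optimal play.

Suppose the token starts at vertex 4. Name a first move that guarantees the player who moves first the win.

Classify positions by backward induction: terminal positions (no move available) are L. From any other position, the mover wins iff some move reaches an L.
Every edge goes from a vertex to one that appears earlier in the order 1, 8, 7, 6, 3, 2, 5, 4, so processing vertices in that order labels each vertex after all of its successors.
1: no outgoing edge → L
8: reaches L-position 1 → W
7: reaches L-position 1 → W
6: reaches L-position 1 → W
3: only reaches 6(W), which is W → L
2: reaches L-position 3 → W
5: reaches L-position 3 → W
4: reaches L-position 3 → W
From 4, the L positions reachable in one move are: 3.

Move to 3.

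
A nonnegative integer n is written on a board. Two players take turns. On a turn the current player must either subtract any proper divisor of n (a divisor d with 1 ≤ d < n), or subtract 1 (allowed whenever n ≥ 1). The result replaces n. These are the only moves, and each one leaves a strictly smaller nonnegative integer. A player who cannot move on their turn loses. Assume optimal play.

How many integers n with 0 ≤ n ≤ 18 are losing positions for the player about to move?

9

Use the standard recursion: the mover loses at a terminal position; elsewhere, the mover wins exactly when some move hands the opponent an L position.
n=0: no move → L
n=1: →0(L), so W
n=2: →1(W) only, which is W, so L
n=3: →2(L), so W
n=4: →2(L), so W
n=5: →4(W) only, which is W, so L
n=6: →5(L), so W
n=7: →6(W) only, which is W, so L
n=8: →7(L), so W
n=9: →6(W), 8(W) — all W, so L
n=10: →5(L), so W
n=11: →10(W) only, which is W, so L
n=12: →9(L), so W
n=13: →12(W) only, which is W, so L
n=14: →7(L), so W
n=15: →10(W), 12(W), 14(W) — all W, so L
n=16: →15(L), so W
n=17: →16(W) only, which is W, so L
n=18: →9(L), so W
L entries with 0 ≤ n ≤ 18: n = 0, 2, 5, 7, 9, 11, 13, 15, 17; that makes 9.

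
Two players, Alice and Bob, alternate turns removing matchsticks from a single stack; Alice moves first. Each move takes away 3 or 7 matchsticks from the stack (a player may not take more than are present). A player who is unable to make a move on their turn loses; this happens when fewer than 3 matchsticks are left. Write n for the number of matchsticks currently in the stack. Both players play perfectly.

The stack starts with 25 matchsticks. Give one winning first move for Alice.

Label each position W (a win for the player to move) or L (a loss). A position with no legal move is L; any other position is W exactly when some move reaches an L, and L when every move reaches a W.
n=0: no move → L
n=1: no move → L
n=2: no move → L
n=3: reaches L-position 0 → W
n=4: reaches L-position 1 → W
n=5: reaches L-position 2 → W
n=6: only reaches 3(W), which is W → L
n=7: reaches L-position 0 → W
n=8: reaches L-position 1 → W
n=9: reaches L-position 6 → W
n=10: only reaches 7(W), 3(W), all W → L
n=11: only reaches 8(W), 4(W), all W → L
n=12: only reaches 9(W), 5(W), all W → L
n=13: reaches L-position 10 → W
n=14: reaches L-position 11 → W
n=15: reaches L-position 12 → W
n=16: only reaches 13(W), 9(W), all W → L
n=17: reaches L-position 10 → W
n=18: reaches L-position 11 → W
n=19: reaches L-position 16 → W
n=20: only reaches 17(W), 13(W), all W → L
n=21: only reaches 18(W), 14(W), all W → L
n=22: only reaches 19(W), 15(W), all W → L
n=23: reaches L-position 20 → W
n=24: reaches L-position 21 → W
n=25: reaches L-position 22 → W
From 25, the L positions reachable in one move are: 22.

Remove 3, leaving 22.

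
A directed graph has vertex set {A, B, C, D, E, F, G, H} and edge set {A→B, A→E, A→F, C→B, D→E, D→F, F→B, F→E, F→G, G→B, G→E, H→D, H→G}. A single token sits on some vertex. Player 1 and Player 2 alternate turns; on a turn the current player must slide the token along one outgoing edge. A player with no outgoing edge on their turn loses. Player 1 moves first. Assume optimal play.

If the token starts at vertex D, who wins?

Player 1 wins.

Build the W/L table. Terminal = L. A non-terminal position is W if it has a move to some L; otherwise it is L.
Every edge goes from a vertex to one that appears earlier in the order E, B, G, F, C, A, D, H, so processing vertices in that order labels each vertex after all of its successors.
E: no outgoing edge → L
B: no outgoing edge → L
G: reaches L-position B → W
F: reaches L-position B → W
C: reaches L-position B → W
A: reaches L-position B → W
D: reaches L-position E → W
H: only reaches D(W), G(W), all W → L
The starting position D is W: Player 1 should move to E, handing over an L position.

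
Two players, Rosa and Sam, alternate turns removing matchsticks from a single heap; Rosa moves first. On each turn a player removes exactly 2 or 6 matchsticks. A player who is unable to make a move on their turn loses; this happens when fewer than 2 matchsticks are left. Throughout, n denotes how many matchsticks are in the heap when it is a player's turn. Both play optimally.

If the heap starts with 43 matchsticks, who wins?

Use the standard recursion: the mover loses at a terminal position; elsewhere, the mover wins exactly when some move hands the opponent an L position.
n=0: no move → L
n=1: no move → L
n=2: →0(L), so W
n=3: →1(L), so W
n=4: →2(W) only, which is W, so L
n=5: →3(W) only, which is W, so L
n=6: →4(L), so W
n=7: →5(L), so W
n=8: →6(W), 2(W) — all W, so L
n=9: →7(W), 3(W) — all W, so L
n=10: →8(L), so W
n=11: →9(L), so W
n=12: →10(W), 6(W) — all W, so L
n=13: →11(W), 7(W) — all W, so L
n=14: →12(L), so W
n=15: →13(L), so W
n=16: →14(W), 10(W) — all W, so L
n=17: →15(W), 11(W) — all W, so L
n=18: →16(L), so W
n=19: →17(L), so W
n=20: →18(W), 14(W) — all W, so L
n=21: →19(W), 15(W) — all W, so L
n=22: →20(L), so W
n=23: →21(L), so W
n=24: →22(W), 18(W) — all W, so L
n=25: →23(W), 19(W) — all W, so L
n=26: →24(L), so W
n=27: →25(L), so W
n=28: →26(W), 22(W) — all W, so L
n=29: →27(W), 23(W) — all W, so L
n=30: →28(L), so W
n=31: →29(L), so W
n=32: →30(W), 26(W) — all W, so L
n=33: →31(W), 27(W) — all W, so L
n=34: →32(L), so W
n=35: →33(L), so W
n=36: →34(W), 30(W) — all W, so L
n=37: →35(W), 31(W) — all W, so L
n=38: →36(L), so W
n=39: →37(L), so W
n=40: →38(W), 34(W) — all W, so L
n=41: →39(W), 35(W) — all W, so L
n=42: →40(L), so W
n=43: →41(L), so W
The starting position 43 is W: Rosa should remove 2, leaving 41, handing over an L position.

Rosa wins.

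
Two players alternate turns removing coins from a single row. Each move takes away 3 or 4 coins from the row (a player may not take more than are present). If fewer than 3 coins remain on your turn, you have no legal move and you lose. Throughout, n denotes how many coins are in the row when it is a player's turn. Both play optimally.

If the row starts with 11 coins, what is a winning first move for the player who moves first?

Remove 3, leaving 8.

Positions with no move are L. A position that does have a move is losing for the player to move precisely when every available move leads to a winning position for the opponent. Fill in the labels:
n=0: no move → L
n=1: no move → L
n=2: no move → L
n=3: reaches L-position 0 → W
n=4: reaches L-position 1 → W
n=5: reaches L-position 2 → W
n=6: reaches L-position 2 → W
n=7: only reaches 4(W), 3(W), all W → L
n=8: only reaches 5(W), 4(W), all W → L
n=9: only reaches 6(W), 5(W), all W → L
n=10: reaches L-position 7 → W
n=11: reaches L-position 8 → W
From 11, the L positions reachable in one move are: 8, 7. Any move reaching one of these is winning.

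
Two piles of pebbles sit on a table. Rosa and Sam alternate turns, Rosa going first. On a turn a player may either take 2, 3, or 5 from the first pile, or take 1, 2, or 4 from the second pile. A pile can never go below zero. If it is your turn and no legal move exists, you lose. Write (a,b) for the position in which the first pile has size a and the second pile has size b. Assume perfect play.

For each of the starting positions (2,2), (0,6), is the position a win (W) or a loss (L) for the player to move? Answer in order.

(2,2): W, (0,6): L

Use the standard recursion: the mover loses at a terminal position; elsewhere, the mover wins exactly when some move hands the opponent an L position.
No move ever increases a pile, so every position that can arise here has a ≤ 2 and b ≤ 6; it is enough to label the cells with 0 ≤ a ≤ 2 and 0 ≤ b ≤ 6.
Every move lowers a or b (never raises either), so fill the grid row by row in increasing a, and left to right within a row: each cell's successors are then already labelled.
      b=0  b=1  b=2  b=3  b=4  b=5  b=6
a=0:    L    W    W    L    W    W    L
a=1:    L    W    W    L    W    W    L
a=2:    W    L    W    W    L    W    W
Cells with no legal move (terminal, hence L): (0,0), (1,0).
The remaining L cells, each justified by listing all of its moves:
(0,3): →(0,2)(W), (0,1)(W) — all W, so L
(0,6): →(0,5)(W), (0,4)(W), (0,2)(W) — all W, so L
(1,3): →(1,2)(W), (1,1)(W) — all W, so L
(1,6): →(1,5)(W), (1,4)(W), (1,2)(W) — all W, so L
(2,1): →(0,1)(W), (2,0)(W) — all W, so L
(2,4): →(0,4)(W), (2,3)(W), (2,2)(W), (2,0)(W) — all W, so L
Every other cell has at least one move into one of the L cells above, so it is W.
(2,2): the move to (2,1) reaches an L cell, so W
(0,6): one of the L cells justified above, so L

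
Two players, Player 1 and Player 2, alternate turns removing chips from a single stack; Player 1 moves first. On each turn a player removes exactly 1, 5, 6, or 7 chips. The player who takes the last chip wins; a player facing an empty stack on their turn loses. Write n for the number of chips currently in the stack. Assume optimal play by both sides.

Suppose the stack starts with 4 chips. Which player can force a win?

Player 2 wins.

Use the standard recursion: the mover loses at a terminal position; elsewhere, the mover wins exactly when some move hands the opponent an L position.
n=0: no move → L
n=1: W (go to 0, an L position)
n=2: L (sole option 1(W) is W)
n=3: W (go to 2, an L position)
n=4: L (sole option 3(W) is W)
Every move from 4 reaches a W position, so the mover loses.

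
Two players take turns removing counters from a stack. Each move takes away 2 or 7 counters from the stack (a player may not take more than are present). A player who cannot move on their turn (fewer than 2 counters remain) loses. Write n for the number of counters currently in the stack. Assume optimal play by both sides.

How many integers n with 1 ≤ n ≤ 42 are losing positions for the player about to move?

19

Positions with no move are L. A position that does have a move is losing for the player to move precisely when every available move leads to a winning position for the opponent. Fill in the labels:
n=0: no move → L
n=1: no move → L
n=2: W (go to 0, an L position)
n=3: W (go to 1, an L position)
n=4: L (sole option 2(W) is W)
n=5: L (sole option 3(W) is W)
n=6: W (go to 4, an L position)
n=7: W (go to 5, an L position)
n=8: W (go to 1, an L position)
n=9: L (options 7(W), 2(W) are all W)
n=10: L (options 8(W), 3(W) are all W)
n=11: W (go to 9, an L position)
n=12: W (go to 10, an L position)
n=13: L (options 11(W), 6(W) are all W)
n=14: L (options 12(W), 7(W) are all W)
n=15: W (go to 13, an L position)
n=16: W (go to 14, an L position)
n=17: W (go to 10, an L position)
n=18: L (options 16(W), 11(W) are all W)
n=19: L (options 17(W), 12(W) are all W)
n=20: W (go to 18, an L position)
n=21: W (go to 19, an L position)
n=22: L (options 20(W), 15(W) are all W)
n=23: L (options 21(W), 16(W) are all W)
n=24: W (go to 22, an L position)
n=25: W (go to 23, an L position)
n=26: W (go to 19, an L position)
n=27: L (options 25(W), 20(W) are all W)
n=28: L (options 26(W), 21(W) are all W)
n=29: W (go to 27, an L position)
n=30: W (go to 28, an L position)
n=31: L (options 29(W), 24(W) are all W)
n=32: L (options 30(W), 25(W) are all W)
n=33: W (go to 31, an L position)
n=34: W (go to 32, an L position)
n=35: W (go to 28, an L position)
n=36: L (options 34(W), 29(W) are all W)
n=37: L (options 35(W), 30(W) are all W)
n=38: W (go to 36, an L position)
n=39: W (go to 37, an L position)
n=40: L (options 38(W), 33(W) are all W)
n=41: L (options 39(W), 34(W) are all W)
n=42: W (go to 40, an L position)
L entries with 1 ≤ n ≤ 42 (n=0 is outside the asked range and is not counted): n = 1, 4, 5, 9, 10, 13, 14, 18, 19, 22, 23, 27, 28, 31, 32, 36, 37, 40, 41; that makes 19.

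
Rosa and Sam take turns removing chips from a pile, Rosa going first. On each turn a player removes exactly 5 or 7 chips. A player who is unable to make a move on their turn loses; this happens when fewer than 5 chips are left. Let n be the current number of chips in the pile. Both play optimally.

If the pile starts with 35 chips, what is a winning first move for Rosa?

Remove 7, leaving 28.

Classify positions by backward induction: terminal positions (no move available) are L. From any other position, the mover wins iff some move reaches an L.
n=0: no move → L
n=1: no move → L
n=2: no move → L
n=3: no move → L
n=4: no move → L
n=5: →0(L), so W
n=6: →1(L), so W
n=7: →2(L), so W
n=8: →3(L), so W
n=9: →4(L), so W
n=10: →3(L), so W
n=11: →4(L), so W
n=12: →7(W), 5(W) — all W, so L
n=13: →8(W), 6(W) — all W, so L
n=14: →9(W), 7(W) — all W, so L
n=15: →10(W), 8(W) — all W, so L
n=16: →11(W), 9(W) — all W, so L
n=17: →12(L), so W
n=18: →13(L), so W
n=19: →14(L), so W
n=20: →15(L), so W
n=21: →16(L), so W
n=22: →15(L), so W
n=23: →16(L), so W
n=24: →19(W), 17(W) — all W, so L
n=25: →20(W), 18(W) — all W, so L
n=26: →21(W), 19(W) — all W, so L
n=27: →22(W), 20(W) — all W, so L
n=28: →23(W), 21(W) — all W, so L
n=29: →24(L), so W
n=30: →25(L), so W
n=31: →26(L), so W
n=32: →27(L), so W
n=33: →28(L), so W
n=34: →27(L), so W
n=35: →28(L), so W
From 35, the L positions reachable in one move are: 28.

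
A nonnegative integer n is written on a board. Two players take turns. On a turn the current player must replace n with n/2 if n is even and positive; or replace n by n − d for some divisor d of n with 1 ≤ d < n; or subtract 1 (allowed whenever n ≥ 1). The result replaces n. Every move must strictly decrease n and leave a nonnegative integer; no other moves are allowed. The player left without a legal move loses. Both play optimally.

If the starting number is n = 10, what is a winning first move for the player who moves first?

Work bottom-up. With no move the player to move loses. Otherwise the position is W if at least one move leads to an L position for the opponent, and L if every move leads to a W.
n=0: no move → L
n=1: →0(L), so W
n=2: →1(W) only, which is W, so L
n=3: →2(L), so W
n=4: →2(L), so W
n=5: →4(W) only, which is W, so L
n=6: →5(L), so W
n=7: →6(W) only, which is W, so L
n=8: →7(L), so W
n=9: →6(W), 8(W) — all W, so L
n=10: →5(L), so W
From 10, the L positions reachable in one move are: 5, 9. Any move reaching one of these is winning.

Move to 5.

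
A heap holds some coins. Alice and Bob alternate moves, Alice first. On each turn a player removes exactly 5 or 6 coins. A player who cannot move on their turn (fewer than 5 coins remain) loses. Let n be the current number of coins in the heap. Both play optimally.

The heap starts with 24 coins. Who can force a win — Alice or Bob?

Bob wins.

Positions with no move are L. A position that does have a move is losing for the player to move precisely when every available move leads to a winning position for the opponent. Fill in the labels:
n=0: no move → L
n=1: no move → L
n=2: no move → L
n=3: no move → L
n=4: no move → L
n=5: reaches L-position 0 → W
n=6: reaches L-position 1 → W
n=7: reaches L-position 2 → W
n=8: reaches L-position 3 → W
n=9: reaches L-position 4 → W
n=10: reaches L-position 4 → W
n=11: only reaches 6(W), 5(W), all W → L
n=12: only reaches 7(W), 6(W), all W → L
n=13: only reaches 8(W), 7(W), all W → L
n=14: only reaches 9(W), 8(W), all W → L
n=15: only reaches 10(W), 9(W), all W → L
n=16: reaches L-position 11 → W
n=17: reaches L-position 12 → W
n=18: reaches L-position 13 → W
n=19: reaches L-position 14 → W
n=20: reaches L-position 15 → W
n=21: reaches L-position 15 → W
n=22: only reaches 17(W), 16(W), all W → L
n=23: only reaches 18(W), 17(W), all W → L
n=24: only reaches 19(W), 18(W), all W → L
The starting position 24 is L: whatever Alice does, the opponent receives a W position.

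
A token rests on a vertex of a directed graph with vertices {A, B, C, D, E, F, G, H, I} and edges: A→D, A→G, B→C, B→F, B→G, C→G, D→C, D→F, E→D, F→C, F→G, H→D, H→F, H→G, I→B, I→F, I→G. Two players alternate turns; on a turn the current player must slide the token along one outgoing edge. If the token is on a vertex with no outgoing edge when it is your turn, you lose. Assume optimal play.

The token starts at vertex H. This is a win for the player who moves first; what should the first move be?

Move to D.

Work bottom-up. With no move the player to move loses. Otherwise the position is W if at least one move leads to an L position for the opponent, and L if every move leads to a W.
Every edge goes from a vertex to one that appears earlier in the order G, C, F, B, I, D, H, A, E, so processing vertices in that order labels each vertex after all of its successors.
G: no outgoing edge → L
C: can move to G, which is L ⇒ W
F: can move to G, which is L ⇒ W
B: can move to G, which is L ⇒ W
I: can move to G, which is L ⇒ W
D: moves to F(W), C(W); every one is W ⇒ L
H: can move to D, which is L ⇒ W
A: can move to D, which is L ⇒ W
E: can move to D, which is L ⇒ W
From H, the L positions reachable in one move are: D, G. Any move reaching one of these is winning.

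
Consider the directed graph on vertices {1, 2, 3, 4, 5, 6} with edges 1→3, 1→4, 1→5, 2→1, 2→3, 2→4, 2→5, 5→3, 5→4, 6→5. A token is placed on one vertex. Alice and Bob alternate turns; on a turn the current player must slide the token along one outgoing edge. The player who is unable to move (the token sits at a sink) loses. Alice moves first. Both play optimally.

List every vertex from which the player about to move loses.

Classify positions by backward induction: terminal positions (no move available) are L. From any other position, the mover wins iff some move reaches an L.
Every edge goes from a vertex to one that appears earlier in the order 4, 3, 5, 1, 2, 6, so processing vertices in that order labels each vertex after all of its successors.
4: no outgoing edge → L
3: no outgoing edge → L
5: W (go to 3, an L position)
1: W (go to 3, an L position)
2: W (go to 3, an L position)
6: L (sole option 5(W) is W)
The losing starting vertices are exactly the entries labelled L in this table (3 of them).

3, 4, 6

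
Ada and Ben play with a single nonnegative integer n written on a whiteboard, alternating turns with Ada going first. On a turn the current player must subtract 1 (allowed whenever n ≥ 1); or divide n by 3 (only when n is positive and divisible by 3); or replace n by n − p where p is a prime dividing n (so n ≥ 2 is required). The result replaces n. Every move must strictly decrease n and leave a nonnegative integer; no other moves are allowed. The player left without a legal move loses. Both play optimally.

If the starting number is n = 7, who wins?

Use the standard recursion: the mover loses at a terminal position; elsewhere, the mover wins exactly when some move hands the opponent an L position.
n=0: no move → L
n=1: W (go to 0, an L position)
n=2: W (go to 0, an L position)
n=3: W (go to 0, an L position)
n=4: L (options 2(W), 3(W) are all W)
n=5: W (go to 0, an L position)
n=6: W (go to 4, an L position)
n=7: W (go to 0, an L position)
The starting position 7 is W: Ada should move to 0, handing over an L position.

Ada wins.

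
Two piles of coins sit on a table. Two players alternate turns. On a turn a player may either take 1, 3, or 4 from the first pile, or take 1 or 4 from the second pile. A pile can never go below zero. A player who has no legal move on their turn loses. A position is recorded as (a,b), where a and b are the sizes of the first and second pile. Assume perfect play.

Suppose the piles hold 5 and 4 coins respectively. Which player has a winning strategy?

The first player wins.

Build the W/L table. Terminal = L. A non-terminal position is W if it has a move to some L; otherwise it is L.
No move ever increases a pile, so every position that can arise here has a ≤ 5 and b ≤ 4; it is enough to label the cells with 0 ≤ a ≤ 5 and 0 ≤ b ≤ 4.
Every move lowers a or b (never raises either), so fill the grid row by row in increasing a, and left to right within a row: each cell's successors are then already labelled.
      b=0  b=1  b=2  b=3  b=4
a=0:    L    W    L    W    W
a=1:    W    L    W    L    W
a=2:    L    W    L    W    W
a=3:    W    L    W    L    W
a=4:    W    W    W    W    L
a=5:    W    W    W    W    W
Cells with no legal move (terminal, hence L): (0,0).
The remaining L cells, each justified by listing all of its moves:
(0,2): L (sole option (0,1)(W) is W)
(1,1): L (options (0,1)(W), (1,0)(W) are all W)
(1,3): L (options (0,3)(W), (1,2)(W) are all W)
(2,0): L (sole option (1,0)(W) is W)
(2,2): L (options (1,2)(W), (2,1)(W) are all W)
(3,1): L (options (2,1)(W), (0,1)(W), (3,0)(W) are all W)
(3,3): L (options (2,3)(W), (0,3)(W), (3,2)(W) are all W)
(4,4): L (options (3,4)(W), (1,4)(W), (0,4)(W), (4,3)(W), (4,0)(W) are all W)
Every other cell has at least one move into one of the L cells above, so it is W.
The starting position (5,4) is W: the player to move should move to (4,4), handing over an L position.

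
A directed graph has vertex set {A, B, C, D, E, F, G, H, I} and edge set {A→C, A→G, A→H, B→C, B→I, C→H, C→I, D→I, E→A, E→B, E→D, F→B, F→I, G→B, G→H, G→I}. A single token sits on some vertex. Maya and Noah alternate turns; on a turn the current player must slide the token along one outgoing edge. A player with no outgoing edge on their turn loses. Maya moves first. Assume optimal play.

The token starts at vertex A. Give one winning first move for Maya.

Move to H.

Classify positions by backward induction: terminal positions (no move available) are L. From any other position, the mover wins iff some move reaches an L.
Every edge goes from a vertex to one that appears earlier in the order I, H, C, B, G, A, D, E, F, so processing vertices in that order labels each vertex after all of its successors.
I: no outgoing edge → L
H: no outgoing edge → L
C: can move to H, which is L ⇒ W
B: can move to I, which is L ⇒ W
G: can move to H, which is L ⇒ W
A: can move to H, which is L ⇒ W
D: can move to I, which is L ⇒ W
E: moves to D(W), A(W), B(W); every one is W ⇒ L
F: can move to I, which is L ⇒ W
From A, the L positions reachable in one move are: H.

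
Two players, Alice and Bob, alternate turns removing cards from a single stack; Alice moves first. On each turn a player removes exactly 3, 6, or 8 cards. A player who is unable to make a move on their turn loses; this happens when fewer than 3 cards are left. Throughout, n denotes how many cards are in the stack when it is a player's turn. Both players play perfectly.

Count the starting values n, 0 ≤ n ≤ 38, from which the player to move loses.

12

Compute win/loss labels from the base case upward. A position with no move is L. Any other position is W if it can reach an L in one move, else L.
n=0: no move → L
n=1: no move → L
n=2: no move → L
n=3: W (go to 0, an L position)
n=4: W (go to 1, an L position)
n=5: W (go to 2, an L position)
n=6: W (go to 0, an L position)
n=7: W (go to 1, an L position)
n=8: W (go to 2, an L position)
n=9: W (go to 1, an L position)
n=10: W (go to 2, an L position)
n=11: L (options 8(W), 5(W), 3(W) are all W)
n=12: L (options 9(W), 6(W), 4(W) are all W)
n=13: L (options 10(W), 7(W), 5(W) are all W)
n=14: W (go to 11, an L position)
n=15: W (go to 12, an L position)
n=16: W (go to 13, an L position)
n=17: W (go to 11, an L position)
n=18: W (go to 12, an L position)
n=19: W (go to 13, an L position)
n=20: W (go to 12, an L position)
n=21: W (go to 13, an L position)
n=22: L (options 19(W), 16(W), 14(W) are all W)
n=23: L (options 20(W), 17(W), 15(W) are all W)
n=24: L (options 21(W), 18(W), 16(W) are all W)
n=25: W (go to 22, an L position)
n=26: W (go to 23, an L position)
n=27: W (go to 24, an L position)
n=28: W (go to 22, an L position)
n=29: W (go to 23, an L position)
n=30: W (go to 24, an L position)
n=31: W (go to 23, an L position)
n=32: W (go to 24, an L position)
n=33: L (options 30(W), 27(W), 25(W) are all W)
n=34: L (options 31(W), 28(W), 26(W) are all W)
n=35: L (options 32(W), 29(W), 27(W) are all W)
n=36: W (go to 33, an L position)
n=37: W (go to 34, an L position)
n=38: W (go to 35, an L position)
L entries with 0 ≤ n ≤ 38: n = 0, 1, 2, 11, 12, 13, 22, 23, 24, 33, 34, 35; that makes 12.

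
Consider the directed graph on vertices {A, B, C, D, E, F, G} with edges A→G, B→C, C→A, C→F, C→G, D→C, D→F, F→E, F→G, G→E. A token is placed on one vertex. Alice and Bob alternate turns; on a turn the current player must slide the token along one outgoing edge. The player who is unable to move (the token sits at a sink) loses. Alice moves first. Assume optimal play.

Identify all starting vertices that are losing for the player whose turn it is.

Compute win/loss labels from the base case upward. A position with no move is L. Any other position is W if it can reach an L in one move, else L.
Every edge goes from a vertex to one that appears earlier in the order E, G, F, A, C, D, B, so processing vertices in that order labels each vertex after all of its successors.
E: no outgoing edge → L
G: →E(L), so W
F: →E(L), so W
A: →G(W) only, which is W, so L
C: →A(L), so W
D: →C(W), F(W) — all W, so L
B: →C(W) only, which is W, so L
Reading off the rows marked L gives the requested list; there are 4 such vertices.

A, B, D, E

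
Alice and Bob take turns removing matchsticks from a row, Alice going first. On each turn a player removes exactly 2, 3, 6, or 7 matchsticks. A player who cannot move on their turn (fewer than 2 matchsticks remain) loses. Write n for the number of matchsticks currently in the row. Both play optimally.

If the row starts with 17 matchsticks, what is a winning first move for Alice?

Remove 3, leaving 14.

Label each position W (a win for the player to move) or L (a loss). A position with no legal move is L; any other position is W exactly when some move reaches an L, and L when every move reaches a W.
n=0: no move → L
n=1: no move → L
n=2: can move to 0, which is L ⇒ W
n=3: can move to 1, which is L ⇒ W
n=4: can move to 1, which is L ⇒ W
n=5: moves to 3(W), 2(W); every one is W ⇒ L
n=6: can move to 0, which is L ⇒ W
n=7: can move to 5, which is L ⇒ W
n=8: can move to 5, which is L ⇒ W
n=9: moves to 7(W), 6(W), 3(W), 2(W); every one is W ⇒ L
n=10: moves to 8(W), 7(W), 4(W), 3(W); every one is W ⇒ L
n=11: can move to 9, which is L ⇒ W
n=12: can move to 10, which is L ⇒ W
n=13: can move to 10, which is L ⇒ W
n=14: moves to 12(W), 11(W), 8(W), 7(W); every one is W ⇒ L
n=15: can move to 9, which is L ⇒ W
n=16: can move to 14, which is L ⇒ W
n=17: can move to 14, which is L ⇒ W
From 17, the L positions reachable in one move are: 14, 10. Any move reaching one of these is winning.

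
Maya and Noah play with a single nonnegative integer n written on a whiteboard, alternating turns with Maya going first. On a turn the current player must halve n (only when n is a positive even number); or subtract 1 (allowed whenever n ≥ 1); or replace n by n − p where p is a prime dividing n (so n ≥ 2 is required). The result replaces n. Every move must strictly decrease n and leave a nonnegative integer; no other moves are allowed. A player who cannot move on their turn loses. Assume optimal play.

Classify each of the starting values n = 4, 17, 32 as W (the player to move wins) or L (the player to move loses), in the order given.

Positions with no move are L. A position that does have a move is losing for the player to move precisely when every available move leads to a winning position for the opponent. Fill in the labels:
n=0: no move → L
n=1: can move to 0, which is L ⇒ W
n=2: can move to 0, which is L ⇒ W
n=3: can move to 0, which is L ⇒ W
n=4: moves to 2(W), 3(W); every one is W ⇒ L
n=5: can move to 0, which is L ⇒ W
n=6: can move to 4, which is L ⇒ W
n=7: can move to 0, which is L ⇒ W
n=8: can move to 4, which is L ⇒ W
n=9: moves to 6(W), 8(W); every one is W ⇒ L
n=10: can move to 9, which is L ⇒ W
n=11: can move to 0, which is L ⇒ W
n=12: can move to 9, which is L ⇒ W
n=13: can move to 0, which is L ⇒ W
n=14: moves to 7(W), 12(W), 13(W); every one is W ⇒ L
n=15: can move to 14, which is L ⇒ W
n=16: can move to 14, which is L ⇒ W
n=17: can move to 0, which is L ⇒ W
n=18: can move to 9, which is L ⇒ W
n=19: can move to 0, which is L ⇒ W
n=20: moves to 10(W), 15(W), 18(W), 19(W); every one is W ⇒ L
n=21: can move to 14, which is L ⇒ W
n=22: can move to 20, which is L ⇒ W
n=23: can move to 0, which is L ⇒ W
n=24: moves to 12(W), 21(W), 22(W), 23(W); every one is W ⇒ L
n=25: can move to 20, which is L ⇒ W
n=26: can move to 24, which is L ⇒ W
n=27: can move to 24, which is L ⇒ W
n=28: can move to 14, which is L ⇒ W
n=29: can move to 0, which is L ⇒ W
n=30: moves to 15(W), 25(W), 27(W), 28(W), 29(W); every one is W ⇒ L
n=31: can move to 0, which is L ⇒ W
n=32: can move to 30, which is L ⇒ W

4: L, 17: W, 32: W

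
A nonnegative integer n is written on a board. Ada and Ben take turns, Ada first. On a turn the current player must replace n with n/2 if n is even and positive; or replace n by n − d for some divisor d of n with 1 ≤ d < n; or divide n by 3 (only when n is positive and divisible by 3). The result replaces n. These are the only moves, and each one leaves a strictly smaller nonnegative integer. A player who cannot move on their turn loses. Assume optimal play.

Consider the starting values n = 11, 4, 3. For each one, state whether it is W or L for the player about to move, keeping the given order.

11: L, 4: L, 3: W

Positions with no move are L. A position that does have a move is losing for the player to move precisely when every available move leads to a winning position for the opponent. Fill in the labels:
n=0: no move → L
n=1: no move → L
n=2: W (go to 1, an L position)
n=3: W (go to 1, an L position)
n=4: L (options 2(W), 3(W) are all W)
n=5: W (go to 4, an L position)
n=6: W (go to 4, an L position)
n=7: L (sole option 6(W) is W)
n=8: W (go to 4, an L position)
n=9: L (options 3(W), 6(W), 8(W) are all W)
n=10: W (go to 9, an L position)
n=11: L (sole option 10(W) is W)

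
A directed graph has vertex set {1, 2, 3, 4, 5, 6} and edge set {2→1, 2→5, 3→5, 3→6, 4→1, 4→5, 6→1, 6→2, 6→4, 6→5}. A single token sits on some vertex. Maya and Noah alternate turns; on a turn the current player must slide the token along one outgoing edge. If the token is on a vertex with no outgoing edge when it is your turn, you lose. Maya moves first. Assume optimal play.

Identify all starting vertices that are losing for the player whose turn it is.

1, 5

Use the standard recursion: the mover loses at a terminal position; elsewhere, the mover wins exactly when some move hands the opponent an L position.
Every edge goes from a vertex to one that appears earlier in the order 5, 1, 4, 2, 6, 3, so processing vertices in that order labels each vertex after all of its successors.
5: no outgoing edge → L
1: no outgoing edge → L
4: reaches L-position 1 → W
2: reaches L-position 1 → W
6: reaches L-position 1 → W
3: reaches L-position 5 → W
The losing starting vertices are exactly the entries labelled L in this table (2 of them).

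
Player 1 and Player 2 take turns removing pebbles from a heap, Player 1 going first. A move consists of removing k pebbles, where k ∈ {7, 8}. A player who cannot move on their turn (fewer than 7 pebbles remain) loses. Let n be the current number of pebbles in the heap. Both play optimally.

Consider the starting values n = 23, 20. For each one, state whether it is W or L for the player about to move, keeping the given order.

Label each position W (a win for the player to move) or L (a loss). A position with no legal move is L; any other position is W exactly when some move reaches an L, and L when every move reaches a W.
n=0: no move → L
n=1: no move → L
n=2: no move → L
n=3: no move → L
n=4: no move → L
n=5: no move → L
n=6: no move → L
n=7: W (go to 0, an L position)
n=8: W (go to 1, an L position)
n=9: W (go to 2, an L position)
n=10: W (go to 3, an L position)
n=11: W (go to 4, an L position)
n=12: W (go to 5, an L position)
n=13: W (go to 6, an L position)
n=14: W (go to 6, an L position)
n=15: L (options 8(W), 7(W) are all W)
n=16: L (options 9(W), 8(W) are all W)
n=17: L (options 10(W), 9(W) are all W)
n=18: L (options 11(W), 10(W) are all W)
n=19: L (options 12(W), 11(W) are all W)
n=20: L (options 13(W), 12(W) are all W)
n=21: L (options 14(W), 13(W) are all W)
n=22: W (go to 15, an L position)
n=23: W (go to 16, an L position)

23: W, 20: L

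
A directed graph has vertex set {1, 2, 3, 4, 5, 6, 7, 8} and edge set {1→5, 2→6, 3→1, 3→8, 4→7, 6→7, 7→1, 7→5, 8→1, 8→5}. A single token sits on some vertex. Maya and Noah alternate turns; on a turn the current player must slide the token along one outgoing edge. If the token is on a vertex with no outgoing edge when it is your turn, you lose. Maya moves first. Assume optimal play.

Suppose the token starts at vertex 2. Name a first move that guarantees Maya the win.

Classify positions by backward induction: terminal positions (no move available) are L. From any other position, the mover wins iff some move reaches an L.
Every edge goes from a vertex to one that appears earlier in the order 5, 1, 7, 8, 6, 2, 4, 3, so processing vertices in that order labels each vertex after all of its successors.
5: no outgoing edge → L
1: W (go to 5, an L position)
7: W (go to 5, an L position)
8: W (go to 5, an L position)
6: L (sole option 7(W) is W)
2: W (go to 6, an L position)
4: L (sole option 7(W) is W)
3: L (options 8(W), 1(W) are all W)
From 2, the L positions reachable in one move are: 6.

Move to 6.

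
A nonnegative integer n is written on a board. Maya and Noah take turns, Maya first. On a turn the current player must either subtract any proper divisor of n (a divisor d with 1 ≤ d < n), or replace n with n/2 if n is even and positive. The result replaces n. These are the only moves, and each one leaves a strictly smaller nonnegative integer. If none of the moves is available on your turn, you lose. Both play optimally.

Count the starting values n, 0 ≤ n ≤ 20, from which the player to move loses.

11

Classify positions by backward induction: terminal positions (no move available) are L. From any other position, the mover wins iff some move reaches an L.
n=0: no move → L
n=1: no move → L
n=2: W (go to 1, an L position)
n=3: L (sole option 2(W) is W)
n=4: W (go to 3, an L position)
n=5: L (sole option 4(W) is W)
n=6: W (go to 3, an L position)
n=7: L (sole option 6(W) is W)
n=8: W (go to 7, an L position)
n=9: L (options 6(W), 8(W) are all W)
n=10: W (go to 5, an L position)
n=11: L (sole option 10(W) is W)
n=12: W (go to 9, an L position)
n=13: L (sole option 12(W) is W)
n=14: W (go to 7, an L position)
n=15: L (options 10(W), 12(W), 14(W) are all W)
n=16: W (go to 15, an L position)
n=17: L (sole option 16(W) is W)
n=18: W (go to 9, an L position)
n=19: L (sole option 18(W) is W)
n=20: W (go to 15, an L position)
L entries with 0 ≤ n ≤ 20: n = 0, 1, 3, 5, 7, 9, 11, 13, 15, 17, 19; that makes 11.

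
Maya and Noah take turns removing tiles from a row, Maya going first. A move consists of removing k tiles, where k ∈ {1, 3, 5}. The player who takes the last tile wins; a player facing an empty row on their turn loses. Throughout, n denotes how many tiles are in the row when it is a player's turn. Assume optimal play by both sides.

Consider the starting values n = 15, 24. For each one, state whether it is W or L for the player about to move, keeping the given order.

Compute win/loss labels from the base case upward. A position with no move is L. Any other position is W if it can reach an L in one move, else L.
n=0: no move → L
n=1: W (go to 0, an L position)
n=2: L (sole option 1(W) is W)
n=3: W (go to 2, an L position)
n=4: L (options 3(W), 1(W) are all W)
n=5: W (go to 4, an L position)
n=6: L (options 5(W), 3(W), 1(W) are all W)
n=7: W (go to 6, an L position)
n=8: L (options 7(W), 5(W), 3(W) are all W)
n=9: W (go to 8, an L position)
n=10: L (options 9(W), 7(W), 5(W) are all W)
n=11: W (go to 10, an L position)
n=12: L (options 11(W), 9(W), 7(W) are all W)
n=13: W (go to 12, an L position)
n=14: L (options 13(W), 11(W), 9(W) are all W)
n=15: W (go to 14, an L position)
n=16: L (options 15(W), 13(W), 11(W) are all W)
n=17: W (go to 16, an L position)
n=18: L (options 17(W), 15(W), 13(W) are all W)
n=19: W (go to 18, an L position)
n=20: L (options 19(W), 17(W), 15(W) are all W)
n=21: W (go to 20, an L position)
n=22: L (options 21(W), 19(W), 17(W) are all W)
n=23: W (go to 22, an L position)
n=24: L (options 23(W), 21(W), 19(W) are all W)

15: W, 24: L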